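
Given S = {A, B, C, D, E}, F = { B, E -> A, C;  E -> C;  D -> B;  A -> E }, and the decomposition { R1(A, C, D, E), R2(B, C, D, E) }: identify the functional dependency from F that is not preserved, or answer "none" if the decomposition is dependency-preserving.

Check B, E → A, C: no single fragment contains all of {A, B, C, E}, and the restricted closure of {B, E} across the fragments never reaches {A, C}.
E → C is preserved.
D → B is preserved.
A → E is preserved.

B, E -> A, C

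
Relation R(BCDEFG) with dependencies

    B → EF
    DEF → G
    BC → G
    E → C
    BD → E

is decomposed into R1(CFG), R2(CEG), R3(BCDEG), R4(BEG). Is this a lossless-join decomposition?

No

Chase test. Columns are BCDEFG; row i has aⱼ where attribute j ∈ Ri, else bᵢⱼ.
Initial tableau (one row per fragment):
  row 1: b11 a2 b13 b14 a5 a6
  row 2: b21 a2 b23 a4 b25 a6
  row 3: a1 a2 a3 a4 b35 a6
  row 4: a1 b42 b43 a4 b45 a6
Rows 3 and 4 agree on B; apply B→EF and equate their EF entries.
Rows 2 and 4 agree on E; apply E→C and equate their C entries.
No row becomes fully distinguished — the join is lossy.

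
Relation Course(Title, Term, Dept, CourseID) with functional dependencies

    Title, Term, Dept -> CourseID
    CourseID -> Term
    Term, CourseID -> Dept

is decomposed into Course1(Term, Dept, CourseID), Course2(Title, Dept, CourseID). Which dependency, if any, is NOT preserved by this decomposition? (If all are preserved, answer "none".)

Title, Term, Dept -> CourseID

Check Title, Term, Dept → CourseID: no single fragment contains all of {Title, Term, Dept, CourseID}, and the restricted closure of {Title, Term, Dept} across the fragments never reaches {CourseID}.
CourseID → Term is preserved.
Term, CourseID → Dept is preserved.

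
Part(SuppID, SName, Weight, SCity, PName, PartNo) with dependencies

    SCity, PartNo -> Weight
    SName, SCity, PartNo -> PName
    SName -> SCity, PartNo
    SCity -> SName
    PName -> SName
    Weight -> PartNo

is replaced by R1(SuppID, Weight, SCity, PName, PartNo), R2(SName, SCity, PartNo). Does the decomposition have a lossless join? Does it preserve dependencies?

Lossless test: (SCity, PartNo)⁺ = {SName, Weight, SCity, PName, PartNo}, which contains all of one fragment — lossless.
Dependency preservation: SName, SCity, PartNo → PName; PName → SName are not contained in any single fragment, but the restricted closure of each left-hand side across the fragments still reaches the right-hand side; the remaining FDs each lie inside some fragment. All dependencies are preserved.

lossless and dependency-preserving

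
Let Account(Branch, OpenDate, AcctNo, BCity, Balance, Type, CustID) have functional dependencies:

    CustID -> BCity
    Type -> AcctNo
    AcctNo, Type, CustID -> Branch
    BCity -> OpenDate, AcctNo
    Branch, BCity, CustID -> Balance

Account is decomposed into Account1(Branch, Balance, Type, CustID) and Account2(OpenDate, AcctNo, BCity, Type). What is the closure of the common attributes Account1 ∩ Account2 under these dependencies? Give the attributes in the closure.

Account1 ∩ Account2 = {Type}.
Type → AcctNo applies, adding AcctNo
Closure: {AcctNo, Type}.

AcctNo, Type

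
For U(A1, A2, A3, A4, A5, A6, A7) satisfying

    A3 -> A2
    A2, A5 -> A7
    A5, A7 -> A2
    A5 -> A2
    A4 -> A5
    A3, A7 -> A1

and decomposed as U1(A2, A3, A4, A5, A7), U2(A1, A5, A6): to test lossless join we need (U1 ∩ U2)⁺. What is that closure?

A2, A5, A7

U1 ∩ U2 = {A5}.
A5 → A2 applies, adding A2
A2, A5 → A7 applies, adding A7
Closure: {A2, A5, A7}.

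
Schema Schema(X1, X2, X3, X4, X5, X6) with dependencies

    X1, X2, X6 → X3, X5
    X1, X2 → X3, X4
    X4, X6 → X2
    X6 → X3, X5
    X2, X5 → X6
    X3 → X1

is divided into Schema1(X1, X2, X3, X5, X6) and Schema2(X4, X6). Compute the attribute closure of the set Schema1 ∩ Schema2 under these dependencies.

Schema1 ∩ Schema2 = {X6}.
X6 → X3, X5 applies, adding X3, X5
X3 → X1 applies, adding X1
Closure: {X1, X3, X5, X6}.

X1, X3, X5, X6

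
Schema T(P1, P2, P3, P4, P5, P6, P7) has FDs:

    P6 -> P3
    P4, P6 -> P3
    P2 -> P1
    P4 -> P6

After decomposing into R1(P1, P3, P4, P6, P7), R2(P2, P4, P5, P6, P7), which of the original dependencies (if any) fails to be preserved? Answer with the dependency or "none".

P2 -> P1

Check P2 → P1: no single fragment contains all of {P1, P2}, and the restricted closure of {P2} across the fragments never reaches {P1}.
P6 → P3 is preserved.
P4, P6 → P3 is preserved.
P4 → P6 is preserved.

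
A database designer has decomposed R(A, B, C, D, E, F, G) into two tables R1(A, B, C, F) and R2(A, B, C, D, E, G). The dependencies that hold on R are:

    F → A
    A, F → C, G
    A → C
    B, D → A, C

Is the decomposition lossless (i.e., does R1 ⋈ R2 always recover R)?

Common attributes: R1 ∩ R2 = {A, B, C}.
No dependency enlarges {A, B, C}, so (A, B, C)⁺ = {A, B, C}.
The closure contains neither all of R1 = {A, B, C, F} nor all of R2 = {A, B, C, D, E, G}, so the common attributes are not a superkey of either fragment. The join is lossy.

No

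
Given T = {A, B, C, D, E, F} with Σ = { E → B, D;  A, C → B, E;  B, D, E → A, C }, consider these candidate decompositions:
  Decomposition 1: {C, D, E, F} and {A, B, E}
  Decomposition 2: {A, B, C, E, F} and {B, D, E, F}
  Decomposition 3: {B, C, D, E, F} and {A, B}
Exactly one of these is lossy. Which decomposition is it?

Decomposition 1: common = {E}, closure = {A, B, C, D, E} → lossless.
Decomposition 2: common = {B, E, F}, closure = {A, B, C, D, E, F} → lossless.
Decomposition 3: common = {B}, closure = {B} → lossy.

Decomposition 3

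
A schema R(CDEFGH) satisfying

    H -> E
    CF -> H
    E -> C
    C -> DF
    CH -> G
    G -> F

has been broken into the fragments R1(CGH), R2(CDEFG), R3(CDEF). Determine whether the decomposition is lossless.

Yes

Chase test. Columns are CDEFGH; row i has aⱼ where attribute j ∈ Ri, else bᵢⱼ.
Initial tableau (one row per fragment):
  row 1: a1 b12 b13 b14 a5 a6
  row 2: a1 a2 a3 a4 a5 b26
  row 3: a1 a2 a3 a4 b35 b36
Rows 2 and 3 agree on CF; apply CF→H and equate their H entries.
Rows 1 and 2 agree on C; apply C→DF and equate their DF entries.
Rows 2 and 3 agree on CH; apply CH→G and equate their G entries.
Rows 1 and 2 agree on CF; apply CF→H and equate their H entries.
Rows 1 and 2 agree on H; apply H→E and equate their E entries.
Row 1 is now all distinguished symbols — the join is lossless.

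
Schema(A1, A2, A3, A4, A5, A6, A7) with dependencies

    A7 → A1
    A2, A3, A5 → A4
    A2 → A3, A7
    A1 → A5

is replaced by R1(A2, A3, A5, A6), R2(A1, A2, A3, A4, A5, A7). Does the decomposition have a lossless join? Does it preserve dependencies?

Lossless test: (A2, A3, A5)⁺ = {A1, A2, A3, A4, A5, A7}, which contains all of one fragment — lossless.
Dependency preservation: every FD's attributes lie within a single fragment, so each can be enforced locally — preserved.

lossless and dependency-preserving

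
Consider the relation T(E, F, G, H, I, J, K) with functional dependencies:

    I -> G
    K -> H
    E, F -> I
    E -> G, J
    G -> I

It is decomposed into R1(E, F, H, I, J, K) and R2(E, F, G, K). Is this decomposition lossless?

Common attributes: R1 ∩ R2 = {E, F, K}.
Closure of {E, F, K}: K → H applies, adding H; E, F → I applies, adding I; E → G, J applies, adding G, J. So (E, F, K)⁺ = {E, F, G, H, I, J, K}.
This closure contains every attribute of R1, so R1 ∩ R2 → R1. The join is lossless.

Yes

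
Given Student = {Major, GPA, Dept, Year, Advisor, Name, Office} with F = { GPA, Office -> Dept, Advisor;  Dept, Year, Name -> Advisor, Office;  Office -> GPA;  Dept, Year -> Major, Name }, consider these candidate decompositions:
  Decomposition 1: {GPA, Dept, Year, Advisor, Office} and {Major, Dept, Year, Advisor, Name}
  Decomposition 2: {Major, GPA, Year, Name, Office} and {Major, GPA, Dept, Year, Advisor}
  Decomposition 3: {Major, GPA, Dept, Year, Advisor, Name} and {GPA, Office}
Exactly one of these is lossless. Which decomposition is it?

Decomposition 1

Decomposition 1: common = {Dept, Year, Advisor}, closure = {Major, GPA, Dept, Year, Advisor, Name, Office} → lossless.
Decomposition 2: common = {Major, GPA, Year}, closure = {Major, GPA, Year} → lossy.
Decomposition 3: common = {GPA}, closure = {GPA} → lossy.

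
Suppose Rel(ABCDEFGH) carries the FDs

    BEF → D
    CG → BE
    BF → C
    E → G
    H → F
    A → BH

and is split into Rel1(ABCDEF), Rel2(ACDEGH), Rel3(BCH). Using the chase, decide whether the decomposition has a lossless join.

Chase test. Columns are ABCDEFGH; row i has aⱼ where attribute j ∈ Reli, else bᵢⱼ.
Initial tableau (one row per fragment):
  row 1: a1 a2 a3 a4 a5 a6 b17 b18
  row 2: a1 b22 a3 a4 a5 b26 a7 a8
  row 3: b31 a2 a3 b34 b35 b36 b37 a8
Rows 1 and 2 agree on E; apply E→G and equate their G entries.
Rows 2 and 3 agree on H; apply H→F and equate their F entries.
Rows 1 and 2 agree on A; apply A→BH and equate their BH entries.
Rows 1 and 2 agree on H; apply H→F and equate their F entries.
Row 1 is now all distinguished symbols — the join is lossless.

Yes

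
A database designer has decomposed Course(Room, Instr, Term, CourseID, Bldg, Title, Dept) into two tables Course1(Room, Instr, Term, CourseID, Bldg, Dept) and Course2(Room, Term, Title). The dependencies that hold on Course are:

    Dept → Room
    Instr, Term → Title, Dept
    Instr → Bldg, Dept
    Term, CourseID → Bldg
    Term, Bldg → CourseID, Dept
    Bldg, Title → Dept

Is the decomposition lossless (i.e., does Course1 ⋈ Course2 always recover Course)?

No

Common attributes: Course1 ∩ Course2 = {Room, Term}.
No dependency enlarges {Room, Term}, so (Room, Term)⁺ = {Room, Term}.
The closure contains neither all of Course1 = {Room, Instr, Term, CourseID, Bldg, Dept} nor all of Course2 = {Room, Term, Title}, so the common attributes are not a superkey of either fragment. The join is lossy.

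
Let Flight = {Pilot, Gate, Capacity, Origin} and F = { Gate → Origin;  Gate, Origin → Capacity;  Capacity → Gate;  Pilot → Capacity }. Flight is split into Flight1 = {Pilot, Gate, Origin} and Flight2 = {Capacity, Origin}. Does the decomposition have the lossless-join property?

No

Common attributes: Flight1 ∩ Flight2 = {Origin}.
No dependency enlarges {Origin}, so (Origin)⁺ = {Origin}.
The closure contains neither all of Flight1 = {Pilot, Gate, Origin} nor all of Flight2 = {Capacity, Origin}, so the common attributes are not a superkey of either fragment. The join is lossy.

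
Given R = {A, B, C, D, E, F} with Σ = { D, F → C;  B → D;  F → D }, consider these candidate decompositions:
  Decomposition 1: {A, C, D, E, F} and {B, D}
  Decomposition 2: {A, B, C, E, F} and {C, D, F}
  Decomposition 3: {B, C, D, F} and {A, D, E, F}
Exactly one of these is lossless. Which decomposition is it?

Decomposition 2

Decomposition 1: common = {D}, closure = {D} → lossy.
Decomposition 2: common = {C, F}, closure = {C, D, F} → lossless.
Decomposition 3: common = {D, F}, closure = {C, D, F} → lossy.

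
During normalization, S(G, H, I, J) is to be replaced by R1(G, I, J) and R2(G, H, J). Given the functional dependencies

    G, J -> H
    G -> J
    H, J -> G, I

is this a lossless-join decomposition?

Yes

Common attributes: R1 ∩ R2 = {G, J}.
Closure of {G, J}: G, J → H applies, adding H; H, J → G, I applies, adding I. So (G, J)⁺ = {G, H, I, J}.
This closure contains every attribute of R1, so R1 ∩ R2 → R1. The join is lossless.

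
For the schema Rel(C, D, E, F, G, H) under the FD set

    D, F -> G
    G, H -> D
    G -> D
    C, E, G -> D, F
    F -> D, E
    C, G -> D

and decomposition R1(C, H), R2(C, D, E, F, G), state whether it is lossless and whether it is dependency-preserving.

lossy but dependency-preserving

Lossless test: (C)⁺ = {C}, which is a superkey of neither fragment — lossy.
Dependency preservation: G, H → D is not contained in any single fragment, but the restricted closure of its left-hand side across the fragments still reaches the right-hand side; the remaining FDs each lie inside some fragment. All dependencies are preserved.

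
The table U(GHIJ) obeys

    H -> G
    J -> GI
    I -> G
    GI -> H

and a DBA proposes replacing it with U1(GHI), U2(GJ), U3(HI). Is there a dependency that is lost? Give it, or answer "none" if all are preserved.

J -> GI

Check J → GI: no single fragment contains all of {GIJ}, and the restricted closure of {J} across the fragments never reaches {GI}.
H → G is preserved.
I → G is preserved.
GI → H is preserved.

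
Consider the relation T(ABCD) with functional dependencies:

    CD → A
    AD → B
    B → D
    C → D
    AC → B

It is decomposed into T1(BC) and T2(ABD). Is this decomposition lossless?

Common attributes: T1 ∩ T2 = {B}.
Closure of {B}: B → D applies, adding D. So (B)⁺ = {BD}.
The closure contains neither all of T1 = {BC} nor all of T2 = {ABD}, so the common attributes are not a superkey of either fragment. The join is lossy.

No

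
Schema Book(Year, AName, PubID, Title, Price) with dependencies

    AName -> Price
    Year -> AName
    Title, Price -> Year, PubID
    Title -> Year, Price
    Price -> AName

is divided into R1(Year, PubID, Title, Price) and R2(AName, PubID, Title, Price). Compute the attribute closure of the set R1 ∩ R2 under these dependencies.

R1 ∩ R2 = {PubID, Title, Price}.
Title, Price → Year, PubID applies, adding Year
Price → AName applies, adding AName
Closure: {Year, AName, PubID, Title, Price}.

Year, AName, PubID, Title, Price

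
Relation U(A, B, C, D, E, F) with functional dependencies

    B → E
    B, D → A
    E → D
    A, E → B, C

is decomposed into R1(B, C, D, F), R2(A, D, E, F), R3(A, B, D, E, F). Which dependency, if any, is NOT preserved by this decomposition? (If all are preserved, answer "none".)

none

B → E lies within R3.
B, D → A lies within R3.
E → D lies within R2.
A, E → B, C: restricted closure across fragments reaches B, C.
Every dependency is enforceable on the fragments, so the decomposition is dependency-preserving.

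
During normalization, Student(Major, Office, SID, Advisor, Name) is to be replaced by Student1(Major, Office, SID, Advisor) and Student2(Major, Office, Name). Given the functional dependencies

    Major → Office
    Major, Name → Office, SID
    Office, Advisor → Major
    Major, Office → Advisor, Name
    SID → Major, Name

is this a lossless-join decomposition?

Yes

Common attributes: Student1 ∩ Student2 = {Major, Office}.
Closure of {Major, Office}: Major, Office → Advisor, Name applies, adding Advisor, Name; Major, Name → Office, SID applies, adding SID. So (Major, Office)⁺ = {Major, Office, SID, Advisor, Name}.
This closure contains every attribute of Student1, so Student1 ∩ Student2 → Student1. The join is lossless.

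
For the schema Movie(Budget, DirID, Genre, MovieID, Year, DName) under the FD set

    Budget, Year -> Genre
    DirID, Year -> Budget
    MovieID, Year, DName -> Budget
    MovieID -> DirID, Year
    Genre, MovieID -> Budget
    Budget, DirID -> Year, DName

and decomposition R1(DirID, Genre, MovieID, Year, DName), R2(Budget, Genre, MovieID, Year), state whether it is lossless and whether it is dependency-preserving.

Lossless test: (Genre, MovieID, Year)⁺ = {Budget, DirID, Genre, MovieID, Year, DName}, which contains all of one fragment — lossless.
Dependency preservation: the restricted closure of {DirID, Year} across the fragments never reaches {Budget}, so DirID, Year → Budget cannot be enforced without a join — not preserved.

lossless but not dependency-preserving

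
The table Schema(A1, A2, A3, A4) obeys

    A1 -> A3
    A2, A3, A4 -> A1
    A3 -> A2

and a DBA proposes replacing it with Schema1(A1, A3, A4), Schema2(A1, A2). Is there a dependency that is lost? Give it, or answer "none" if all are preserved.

Check A3 → A2: no single fragment contains all of {A2, A3}, and the restricted closure of {A3} across the fragments never reaches {A2}.
A1 → A3 is preserved.
A2, A3, A4 → A1 is preserved.

A3 -> A2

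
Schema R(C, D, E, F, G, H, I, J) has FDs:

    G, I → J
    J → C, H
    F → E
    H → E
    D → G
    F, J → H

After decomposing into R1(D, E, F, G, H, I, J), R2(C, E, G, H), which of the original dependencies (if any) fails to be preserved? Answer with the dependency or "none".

J → C, H

Check J → C, H: no single fragment contains all of {C, H, J}, and the restricted closure of {J} across the fragments never reaches {C, H}.
G, I → J is preserved.
F → E is preserved.
H → E is preserved.
D → G is preserved.
F, J → H is preserved.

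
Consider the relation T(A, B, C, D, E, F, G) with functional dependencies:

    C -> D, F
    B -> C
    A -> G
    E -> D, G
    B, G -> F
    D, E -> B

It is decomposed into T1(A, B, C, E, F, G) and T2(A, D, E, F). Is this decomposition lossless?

Yes

Common attributes: T1 ∩ T2 = {A, E, F}.
Closure of {A, E, F}: A → G applies, adding G; E → D, G applies, adding D; D, E → B applies, adding B; B → C applies, adding C. So (A, E, F)⁺ = {A, B, C, D, E, F, G}.
This closure contains every attribute of T1, so T1 ∩ T2 → T1. The join is lossless.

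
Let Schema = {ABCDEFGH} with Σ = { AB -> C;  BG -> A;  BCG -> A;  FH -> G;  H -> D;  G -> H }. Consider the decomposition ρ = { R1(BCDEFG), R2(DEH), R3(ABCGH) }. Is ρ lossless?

Chase test. Columns are ABCDEFGH; row i has aⱼ where attribute j ∈ Ri, else bᵢⱼ.
Initial tableau (one row per fragment):
  row 1: b11 a2 a3 a4 a5 a6 a7 b18
  row 2: b21 b22 b23 a4 a5 b26 b27 a8
  row 3: a1 a2 a3 b34 b35 b36 a7 a8
Rows 1 and 3 agree on BG; apply BG→A and equate their A entries.
Rows 2 and 3 agree on H; apply H→D and equate their D entries.
Rows 1 and 3 agree on G; apply G→H and equate their H entries.
Row 1 is now all distinguished symbols — the join is lossless.

Yes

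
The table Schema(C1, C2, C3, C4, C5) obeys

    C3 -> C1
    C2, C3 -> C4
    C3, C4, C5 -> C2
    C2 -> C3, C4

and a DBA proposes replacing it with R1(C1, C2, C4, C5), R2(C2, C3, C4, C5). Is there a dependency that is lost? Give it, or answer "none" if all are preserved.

C3 -> C1

Check C3 → C1: no single fragment contains all of {C1, C3}, and the restricted closure of {C3} across the fragments never reaches {C1}.
C2, C3 → C4 is preserved.
C3, C4, C5 → C2 is preserved.
C2 → C3, C4 is preserved.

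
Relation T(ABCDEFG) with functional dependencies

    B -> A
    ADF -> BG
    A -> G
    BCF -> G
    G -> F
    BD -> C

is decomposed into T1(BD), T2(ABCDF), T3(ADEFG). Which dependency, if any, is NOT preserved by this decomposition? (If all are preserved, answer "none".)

none

B → A lies within T2.
ADF → BG: restricted closure across fragments reaches BG.
A → G lies within T3.
BCF → G: restricted closure across fragments reaches G.
G → F lies within T3.
BD → C lies within T2.
Every dependency is enforceable on the fragments, so the decomposition is dependency-preserving.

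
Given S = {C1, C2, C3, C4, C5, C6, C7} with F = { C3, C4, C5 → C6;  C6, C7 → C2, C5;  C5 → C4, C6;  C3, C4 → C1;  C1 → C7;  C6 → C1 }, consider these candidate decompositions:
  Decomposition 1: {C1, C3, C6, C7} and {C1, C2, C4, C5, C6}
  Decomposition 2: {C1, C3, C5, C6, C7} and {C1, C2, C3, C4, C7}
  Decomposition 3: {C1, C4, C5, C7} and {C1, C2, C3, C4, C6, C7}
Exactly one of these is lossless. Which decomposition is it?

Decomposition 1: common = {C1, C6}, closure = {C1, C2, C4, C5, C6, C7} → lossless.
Decomposition 2: common = {C1, C3, C7}, closure = {C1, C3, C7} → lossy.
Decomposition 3: common = {C1, C4, C7}, closure = {C1, C4, C7} → lossy.

Decomposition 1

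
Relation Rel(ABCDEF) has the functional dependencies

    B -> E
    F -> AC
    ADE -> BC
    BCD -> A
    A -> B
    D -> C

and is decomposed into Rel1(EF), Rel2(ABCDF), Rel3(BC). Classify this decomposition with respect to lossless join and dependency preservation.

Lossless test (chase): Rows 2 and 3 agree on B; apply B→E and equate their E entries. Rows 1 and 2 agree on F; apply F→AC and equate their AC entries. Rows 1 and 2 agree on A; apply A→B and equate their B entries. Rows 1 and 2 agree on B; apply B→E and equate their E entries. Row 2 is now all distinguished symbols — the join is lossless.
Dependency preservation: the restricted closure of {B} across the fragments never reaches {E}, so B → E cannot be enforced without a join — not preserved.

lossless but not dependency-preserving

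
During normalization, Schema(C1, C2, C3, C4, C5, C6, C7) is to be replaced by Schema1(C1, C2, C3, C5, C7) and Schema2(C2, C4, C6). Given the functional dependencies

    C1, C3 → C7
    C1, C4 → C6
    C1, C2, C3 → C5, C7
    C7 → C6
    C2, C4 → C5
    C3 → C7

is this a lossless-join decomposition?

No

Common attributes: Schema1 ∩ Schema2 = {C2}.
No dependency enlarges {C2}, so (C2)⁺ = {C2}.
The closure contains neither all of Schema1 = {C1, C2, C3, C5, C7} nor all of Schema2 = {C2, C4, C6}, so the common attributes are not a superkey of either fragment. The join is lossy.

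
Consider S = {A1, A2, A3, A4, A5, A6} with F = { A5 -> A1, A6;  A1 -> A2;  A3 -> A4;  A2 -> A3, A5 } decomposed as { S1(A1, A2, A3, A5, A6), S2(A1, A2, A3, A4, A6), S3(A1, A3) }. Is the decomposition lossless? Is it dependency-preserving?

lossless and dependency-preserving

Lossless test (chase): Rows 1 and 3 agree on A1; apply A1→A2 and equate their A2 entries. Rows 1 and 2 agree on A3; apply A3→A4 and equate their A4 entries. Rows 1 and 3 agree on A3; apply A3→A4 and equate their A4 entries. Rows 1 and 2 agree on A2; apply A2→A3, A5 and equate their A3, A5 entries. Rows 1 and 3 agree on A2; apply A2→A3, A5 and equate their A3, A5 entries. Rows 1 and 3 agree on A5; apply A5→A1, A6 and equate their A1, A6 entries. Row 1 is now all distinguished symbols — the join is lossless.
Dependency preservation: every FD's attributes lie within a single fragment, so each can be enforced locally — preserved.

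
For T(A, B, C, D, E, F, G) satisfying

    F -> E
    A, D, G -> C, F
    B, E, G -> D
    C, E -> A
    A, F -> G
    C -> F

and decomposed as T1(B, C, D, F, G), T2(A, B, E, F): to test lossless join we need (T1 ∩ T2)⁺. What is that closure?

B, E, F

T1 ∩ T2 = {B, F}.
F → E applies, adding E
Closure: {B, E, F}.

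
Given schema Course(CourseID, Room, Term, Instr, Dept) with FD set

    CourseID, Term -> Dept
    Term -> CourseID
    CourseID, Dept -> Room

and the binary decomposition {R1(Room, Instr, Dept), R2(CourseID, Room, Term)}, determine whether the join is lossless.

Common attributes: R1 ∩ R2 = {Room}.
No dependency enlarges {Room}, so (Room)⁺ = {Room}.
The closure contains neither all of R1 = {Room, Instr, Dept} nor all of R2 = {CourseID, Room, Term}, so the common attributes are not a superkey of either fragment. The join is lossy.

No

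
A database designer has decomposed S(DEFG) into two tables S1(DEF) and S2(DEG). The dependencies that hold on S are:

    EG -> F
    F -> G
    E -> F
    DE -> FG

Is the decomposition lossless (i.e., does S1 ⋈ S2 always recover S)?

Common attributes: S1 ∩ S2 = {DE}.
Closure of {DE}: E → F applies, adding F; DE → FG applies, adding G. So (DE)⁺ = {DEFG}.
This closure contains every attribute of S1, so S1 ∩ S2 → S1. The join is lossless.

Yes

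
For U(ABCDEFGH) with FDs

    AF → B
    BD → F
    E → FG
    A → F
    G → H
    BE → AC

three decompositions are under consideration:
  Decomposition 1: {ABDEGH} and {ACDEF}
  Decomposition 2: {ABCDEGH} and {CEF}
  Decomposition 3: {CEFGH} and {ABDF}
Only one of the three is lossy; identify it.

Decomposition 1: common = {ADE}, closure = {ABCDEFGH} → lossless.
Decomposition 2: common = {CE}, closure = {CEFGH} → lossless.
Decomposition 3: common = {F}, closure = {F} → lossy.

Decomposition 3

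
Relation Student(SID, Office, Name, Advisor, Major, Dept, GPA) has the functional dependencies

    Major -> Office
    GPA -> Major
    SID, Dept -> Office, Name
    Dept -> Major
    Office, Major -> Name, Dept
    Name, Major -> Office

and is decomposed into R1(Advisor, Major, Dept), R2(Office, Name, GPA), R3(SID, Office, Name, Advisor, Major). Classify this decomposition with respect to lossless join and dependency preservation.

Lossless test (chase): Rows 1 and 3 agree on Major; apply Major→Office and equate their Office entries. Rows 1 and 3 agree on Office, Major; apply Office, Major→Name, Dept and equate their Name, Dept entries. No row becomes fully distinguished — the join is lossy.
Dependency preservation: the restricted closure of {GPA} across the fragments never reaches {Major}, so GPA → Major cannot be enforced without a join — not preserved.

lossy and not dependency-preserving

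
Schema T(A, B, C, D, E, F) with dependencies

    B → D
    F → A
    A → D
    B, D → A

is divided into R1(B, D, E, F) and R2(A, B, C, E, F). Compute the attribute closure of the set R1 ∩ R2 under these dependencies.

R1 ∩ R2 = {B, E, F}.
B → D applies, adding D
F → A applies, adding A
Closure: {A, B, D, E, F}.

A, B, D, E, F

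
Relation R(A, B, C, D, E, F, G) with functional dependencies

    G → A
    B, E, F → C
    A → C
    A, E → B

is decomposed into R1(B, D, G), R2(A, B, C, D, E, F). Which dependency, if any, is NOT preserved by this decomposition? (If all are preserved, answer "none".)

G → A

Check G → A: no single fragment contains all of {A, G}, and the restricted closure of {G} across the fragments never reaches {A}.
B, E, F → C is preserved.
A → C is preserved.
A, E → B is preserved.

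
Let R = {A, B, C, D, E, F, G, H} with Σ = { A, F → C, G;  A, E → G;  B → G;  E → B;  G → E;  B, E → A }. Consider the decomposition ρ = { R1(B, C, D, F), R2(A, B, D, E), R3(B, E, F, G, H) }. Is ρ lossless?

No

Chase test. Columns are A, B, C, D, E, F, G, H; row i has aⱼ where attribute j ∈ Ri, else bᵢⱼ.
Initial tableau (one row per fragment):
  row 1: b11 a2 a3 a4 b15 a6 b17 b18
  row 2: a1 a2 b23 a4 a5 b26 b27 b28
  row 3: b31 a2 b33 b34 a5 a6 a7 a8
Rows 1 and 2 agree on B; apply B→G and equate their G entries.
Rows 1 and 3 agree on B; apply B→G and equate their G entries.
Rows 1 and 2 agree on G; apply G→E and equate their E entries.
Rows 1 and 2 agree on B, E; apply B, E→A and equate their A entries.
Rows 1 and 3 agree on B, E; apply B, E→A and equate their A entries.
Rows 1 and 3 agree on A, F; apply A, F→C, G and equate their C, G entries.
No row becomes fully distinguished — the join is lossy.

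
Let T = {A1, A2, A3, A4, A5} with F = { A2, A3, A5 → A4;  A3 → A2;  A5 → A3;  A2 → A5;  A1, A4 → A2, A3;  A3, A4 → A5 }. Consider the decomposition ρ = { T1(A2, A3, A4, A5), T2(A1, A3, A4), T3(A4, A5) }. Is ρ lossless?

Chase test. Columns are A1, A2, A3, A4, A5; row i has aⱼ where attribute j ∈ Ti, else bᵢⱼ.
Initial tableau (one row per fragment):
  row 1: b11 a2 a3 a4 a5
  row 2: a1 b22 a3 a4 b25
  row 3: b31 b32 b33 a4 a5
Rows 1 and 2 agree on A3; apply A3→A2 and equate their A2 entries.
Rows 1 and 3 agree on A5; apply A5→A3 and equate their A3 entries.
Rows 1 and 2 agree on A2; apply A2→A5 and equate their A5 entries.
Rows 1 and 3 agree on A3; apply A3→A2 and equate their A2 entries.
Row 2 is now all distinguished symbols — the join is lossless.

Yes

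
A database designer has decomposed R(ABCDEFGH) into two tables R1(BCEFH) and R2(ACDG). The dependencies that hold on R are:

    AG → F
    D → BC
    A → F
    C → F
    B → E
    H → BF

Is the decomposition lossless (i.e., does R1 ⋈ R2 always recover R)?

No

Common attributes: R1 ∩ R2 = {C}.
Closure of {C}: C → F applies, adding F. So (C)⁺ = {CF}.
The closure contains neither all of R1 = {BCEFH} nor all of R2 = {ACDG}, so the common attributes are not a superkey of either fragment. The join is lossy.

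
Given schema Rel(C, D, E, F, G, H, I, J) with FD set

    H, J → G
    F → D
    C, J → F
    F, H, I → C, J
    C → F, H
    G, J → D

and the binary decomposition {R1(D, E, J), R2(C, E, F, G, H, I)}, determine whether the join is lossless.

Common attributes: R1 ∩ R2 = {E}.
No dependency enlarges {E}, so (E)⁺ = {E}.
The closure contains neither all of R1 = {D, E, J} nor all of R2 = {C, E, F, G, H, I}, so the common attributes are not a superkey of either fragment. The join is lossy.

No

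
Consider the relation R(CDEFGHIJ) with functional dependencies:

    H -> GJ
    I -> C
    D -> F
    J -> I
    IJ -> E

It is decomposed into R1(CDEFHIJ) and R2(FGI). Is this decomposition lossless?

Common attributes: R1 ∩ R2 = {FI}.
Closure of {FI}: I → C applies, adding C. So (FI)⁺ = {CFI}.
The closure contains neither all of R1 = {CDEFHIJ} nor all of R2 = {FGI}, so the common attributes are not a superkey of either fragment. The join is lossy.

No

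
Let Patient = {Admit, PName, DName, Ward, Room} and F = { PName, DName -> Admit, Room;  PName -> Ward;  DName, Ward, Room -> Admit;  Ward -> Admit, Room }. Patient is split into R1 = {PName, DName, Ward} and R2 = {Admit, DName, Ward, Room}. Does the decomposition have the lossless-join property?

Common attributes: R1 ∩ R2 = {DName, Ward}.
Closure of {DName, Ward}: Ward → Admit, Room applies, adding Admit, Room. So (DName, Ward)⁺ = {Admit, DName, Ward, Room}.
This closure contains every attribute of R2, so R1 ∩ R2 → R2. The join is lossless.

Yes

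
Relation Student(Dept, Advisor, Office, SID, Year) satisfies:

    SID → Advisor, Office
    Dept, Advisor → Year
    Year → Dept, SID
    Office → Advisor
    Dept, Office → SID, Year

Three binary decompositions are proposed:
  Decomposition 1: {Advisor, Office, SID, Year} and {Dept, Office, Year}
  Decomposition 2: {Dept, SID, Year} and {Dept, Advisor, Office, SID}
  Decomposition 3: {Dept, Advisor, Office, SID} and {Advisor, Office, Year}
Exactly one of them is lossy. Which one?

Decomposition 1: common = {Office, Year}, closure = {Dept, Advisor, Office, SID, Year} → lossless.
Decomposition 2: common = {Dept, SID}, closure = {Dept, Advisor, Office, SID, Year} → lossless.
Decomposition 3: common = {Advisor, Office}, closure = {Advisor, Office} → lossy.

Decomposition 3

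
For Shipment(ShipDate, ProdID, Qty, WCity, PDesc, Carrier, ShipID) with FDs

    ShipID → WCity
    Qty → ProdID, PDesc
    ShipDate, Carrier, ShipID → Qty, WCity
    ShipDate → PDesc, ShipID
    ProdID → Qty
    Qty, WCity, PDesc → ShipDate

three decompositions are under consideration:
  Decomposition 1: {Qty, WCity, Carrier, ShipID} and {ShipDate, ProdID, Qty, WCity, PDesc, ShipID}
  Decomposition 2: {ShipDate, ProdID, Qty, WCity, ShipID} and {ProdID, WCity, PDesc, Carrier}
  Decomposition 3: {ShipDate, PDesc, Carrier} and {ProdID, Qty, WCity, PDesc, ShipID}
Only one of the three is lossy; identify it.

Decomposition 3

Decomposition 1: common = {Qty, WCity, ShipID}, closure = {ShipDate, ProdID, Qty, WCity, PDesc, ShipID} → lossless.
Decomposition 2: common = {ProdID, WCity}, closure = {ShipDate, ProdID, Qty, WCity, PDesc, ShipID} → lossless.
Decomposition 3: common = {PDesc}, closure = {PDesc} → lossy.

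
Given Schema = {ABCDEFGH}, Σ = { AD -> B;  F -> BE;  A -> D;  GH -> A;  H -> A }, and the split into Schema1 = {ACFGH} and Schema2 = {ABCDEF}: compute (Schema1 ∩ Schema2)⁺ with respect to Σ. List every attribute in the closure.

Schema1 ∩ Schema2 = {ACF}.
F → BE applies, adding BE
A → D applies, adding D
Closure: {ABCDEF}.

ABCDEF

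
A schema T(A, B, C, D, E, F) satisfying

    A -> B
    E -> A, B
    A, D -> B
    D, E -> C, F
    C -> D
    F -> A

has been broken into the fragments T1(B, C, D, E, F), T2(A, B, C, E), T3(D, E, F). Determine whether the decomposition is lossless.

Yes

Chase test. Columns are A, B, C, D, E, F; row i has aⱼ where attribute j ∈ Ti, else bᵢⱼ.
Initial tableau (one row per fragment):
  row 1: b11 a2 a3 a4 a5 a6
  row 2: a1 a2 a3 b24 a5 b26
  row 3: b31 b32 b33 a4 a5 a6
Rows 1 and 2 agree on E; apply E→A, B and equate their A, B entries.
Rows 1 and 3 agree on E; apply E→A, B and equate their A, B entries.
Rows 1 and 3 agree on D, E; apply D, E→C, F and equate their C, F entries.
Rows 1 and 2 agree on C; apply C→D and equate their D entries.
Rows 1 and 2 agree on D, E; apply D, E→C, F and equate their C, F entries.
Row 1 is now all distinguished symbols — the join is lossless.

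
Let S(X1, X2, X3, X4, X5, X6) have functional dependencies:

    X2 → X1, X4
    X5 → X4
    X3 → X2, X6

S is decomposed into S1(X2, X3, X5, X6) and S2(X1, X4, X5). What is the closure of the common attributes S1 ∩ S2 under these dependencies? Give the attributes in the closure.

X4, X5

S1 ∩ S2 = {X5}.
X5 → X4 applies, adding X4
Closure: {X4, X5}.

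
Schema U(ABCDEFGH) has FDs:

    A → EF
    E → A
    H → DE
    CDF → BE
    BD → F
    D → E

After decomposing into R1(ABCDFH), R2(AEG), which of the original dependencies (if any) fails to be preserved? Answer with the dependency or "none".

A → EF: restricted closure across fragments reaches EF.
E → A lies within R2.
H → DE: restricted closure across fragments reaches DE.
CDF → BE: restricted closure across fragments reaches BE.
BD → F lies within R1.
D → E: restricted closure across fragments reaches E.
Every dependency is enforceable on the fragments, so the decomposition is dependency-preserving.

none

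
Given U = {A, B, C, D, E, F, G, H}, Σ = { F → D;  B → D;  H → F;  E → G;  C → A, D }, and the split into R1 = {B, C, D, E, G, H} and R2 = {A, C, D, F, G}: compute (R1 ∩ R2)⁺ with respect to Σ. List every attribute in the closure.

R1 ∩ R2 = {C, D, G}.
C → A, D applies, adding A
Closure: {A, C, D, G}.

A, C, D, G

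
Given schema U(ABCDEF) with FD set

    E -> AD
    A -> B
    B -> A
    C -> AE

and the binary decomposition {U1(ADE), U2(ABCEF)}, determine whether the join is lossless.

Yes

Common attributes: U1 ∩ U2 = {AE}.
Closure of {AE}: E → AD applies, adding D; A → B applies, adding B. So (AE)⁺ = {ABDE}.
This closure contains every attribute of U1, so U1 ∩ U2 → U1. The join is lossless.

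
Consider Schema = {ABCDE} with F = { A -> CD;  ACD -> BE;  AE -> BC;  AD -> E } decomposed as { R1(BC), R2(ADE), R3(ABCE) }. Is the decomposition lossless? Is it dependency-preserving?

lossless and dependency-preserving

Lossless test (chase): Rows 2 and 3 agree on A; apply A→CD and equate their CD entries. Rows 2 and 3 agree on ACD; apply ACD→BE and equate their BE entries. Row 2 is now all distinguished symbols — the join is lossless.
Dependency preservation: A → CD; ACD → BE are not contained in any single fragment, but the restricted closure of each left-hand side across the fragments still reaches the right-hand side; the remaining FDs each lie inside some fragment. All dependencies are preserved.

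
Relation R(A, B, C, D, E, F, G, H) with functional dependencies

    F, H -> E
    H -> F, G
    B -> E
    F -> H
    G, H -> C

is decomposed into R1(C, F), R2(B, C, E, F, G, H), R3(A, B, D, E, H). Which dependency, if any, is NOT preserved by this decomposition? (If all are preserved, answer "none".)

F, H → E lies within R2.
H → F, G lies within R2.
B → E lies within R2.
F → H lies within R2.
G, H → C lies within R2.
Every dependency is enforceable on the fragments, so the decomposition is dependency-preserving.

none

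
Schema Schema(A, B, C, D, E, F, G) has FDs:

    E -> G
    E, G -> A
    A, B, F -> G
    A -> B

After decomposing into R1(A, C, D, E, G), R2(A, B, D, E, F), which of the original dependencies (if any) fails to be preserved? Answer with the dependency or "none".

A, B, F -> G

Check A, B, F → G: no single fragment contains all of {A, B, F, G}, and the restricted closure of {A, B, F} across the fragments never reaches {G}.
E → G is preserved.
E, G → A is preserved.
A → B is preserved.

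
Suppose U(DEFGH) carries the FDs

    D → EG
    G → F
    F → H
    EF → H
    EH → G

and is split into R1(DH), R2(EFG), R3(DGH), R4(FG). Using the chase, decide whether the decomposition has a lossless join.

Chase test. Columns are DEFGH; row i has aⱼ where attribute j ∈ Ri, else bᵢⱼ.
Initial tableau (one row per fragment):
  row 1: a1 b12 b13 b14 a5
  row 2: b21 a2 a3 a4 b25
  row 3: a1 b32 b33 a4 a5
  row 4: b41 b42 a3 a4 b45
Rows 1 and 3 agree on D; apply D→EG and equate their EG entries.
Rows 1 and 2 agree on G; apply G→F and equate their F entries.
Rows 1 and 3 agree on G; apply G→F and equate their F entries.
Rows 1 and 2 agree on F; apply F→H and equate their H entries.
Rows 1 and 4 agree on F; apply F→H and equate their H entries.
No row becomes fully distinguished — the join is lossy.

No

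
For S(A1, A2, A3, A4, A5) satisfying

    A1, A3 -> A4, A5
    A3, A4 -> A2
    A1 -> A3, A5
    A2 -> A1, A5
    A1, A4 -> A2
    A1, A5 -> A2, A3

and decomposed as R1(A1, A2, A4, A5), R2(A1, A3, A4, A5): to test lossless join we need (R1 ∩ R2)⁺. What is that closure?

A1, A2, A3, A4, A5

R1 ∩ R2 = {A1, A4, A5}.
A1 → A3, A5 applies, adding A3
A1, A4 → A2 applies, adding A2
Closure: {A1, A2, A3, A4, A5}.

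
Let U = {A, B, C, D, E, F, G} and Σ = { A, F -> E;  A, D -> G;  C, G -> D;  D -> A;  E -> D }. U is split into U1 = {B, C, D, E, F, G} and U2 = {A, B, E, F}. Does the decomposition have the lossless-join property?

Common attributes: U1 ∩ U2 = {B, E, F}.
Closure of {B, E, F}: E → D applies, adding D; D → A applies, adding A; A, D → G applies, adding G. So (B, E, F)⁺ = {A, B, D, E, F, G}.
This closure contains every attribute of U2, so U1 ∩ U2 → U2. The join is lossless.

Yes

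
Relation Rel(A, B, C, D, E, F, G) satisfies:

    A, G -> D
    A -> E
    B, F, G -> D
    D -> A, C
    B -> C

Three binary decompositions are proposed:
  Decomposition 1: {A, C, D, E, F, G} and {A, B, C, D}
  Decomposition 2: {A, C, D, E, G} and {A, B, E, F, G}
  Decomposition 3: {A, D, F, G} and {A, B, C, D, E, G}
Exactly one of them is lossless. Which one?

Decomposition 1: common = {A, C, D}, closure = {A, C, D, E} → lossy.
Decomposition 2: common = {A, E, G}, closure = {A, C, D, E, G} → lossless.
Decomposition 3: common = {A, D, G}, closure = {A, C, D, E, G} → lossy.

Decomposition 2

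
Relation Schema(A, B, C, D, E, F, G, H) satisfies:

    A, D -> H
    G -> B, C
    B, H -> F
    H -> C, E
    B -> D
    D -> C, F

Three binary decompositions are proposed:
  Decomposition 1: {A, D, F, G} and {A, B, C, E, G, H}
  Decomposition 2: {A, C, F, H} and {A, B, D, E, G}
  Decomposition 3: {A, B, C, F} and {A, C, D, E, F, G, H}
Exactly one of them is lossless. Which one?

Decomposition 1

Decomposition 1: common = {A, G}, closure = {A, B, C, D, E, F, G, H} → lossless.
Decomposition 2: common = {A}, closure = {A} → lossy.
Decomposition 3: common = {A, C, F}, closure = {A, C, F} → lossy.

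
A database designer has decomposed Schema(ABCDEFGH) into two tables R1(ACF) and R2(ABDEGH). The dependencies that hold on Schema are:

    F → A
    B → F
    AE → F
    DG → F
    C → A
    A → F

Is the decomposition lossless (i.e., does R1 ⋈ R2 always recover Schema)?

Common attributes: R1 ∩ R2 = {A}.
Closure of {A}: A → F applies, adding F. So (A)⁺ = {AF}.
The closure contains neither all of R1 = {ACF} nor all of R2 = {ABDEGH}, so the common attributes are not a superkey of either fragment. The join is lossy.

No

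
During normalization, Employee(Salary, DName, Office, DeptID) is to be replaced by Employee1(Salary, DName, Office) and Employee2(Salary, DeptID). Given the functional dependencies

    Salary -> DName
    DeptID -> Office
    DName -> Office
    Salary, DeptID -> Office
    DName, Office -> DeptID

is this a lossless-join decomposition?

Common attributes: Employee1 ∩ Employee2 = {Salary}.
Closure of {Salary}: Salary → DName applies, adding DName; DName → Office applies, adding Office; DName, Office → DeptID applies, adding DeptID. So (Salary)⁺ = {Salary, DName, Office, DeptID}.
This closure contains every attribute of Employee1, so Employee1 ∩ Employee2 → Employee1. The join is lossless.

Yes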